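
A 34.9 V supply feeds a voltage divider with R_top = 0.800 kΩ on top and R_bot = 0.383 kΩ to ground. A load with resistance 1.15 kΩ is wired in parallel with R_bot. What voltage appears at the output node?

The load sits in parallel with R_bot: R_bot‖R_L = (383 × 1150) / (383 + 1150) = 287.3 Ω.
V_out = 34.9 × 287.3 / (800 + 287.3) = 34.9 × 287.3/1087 = 9.22 V.

V_out ≈ 9.22 V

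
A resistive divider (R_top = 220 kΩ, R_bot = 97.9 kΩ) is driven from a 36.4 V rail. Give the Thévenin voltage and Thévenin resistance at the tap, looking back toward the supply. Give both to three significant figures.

V_th = 11.2 V, R_th = 67.8 kΩ

V_th is the open-circuit tap voltage: 36.4 × 97.9/(220 + 97.9) = 11.2 V.
With the supply zeroed, R_top and R_bot appear in parallel from the tap: R_th = R_top‖R_bot = (220 × 97.9)/317.9 = 67.8 kΩ.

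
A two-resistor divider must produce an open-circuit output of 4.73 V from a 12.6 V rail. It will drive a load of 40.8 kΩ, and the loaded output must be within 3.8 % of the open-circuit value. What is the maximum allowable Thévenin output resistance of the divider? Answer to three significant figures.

Loading drop = R_th/(R_th + R_L) ≤ 0.0380, so R_th ≤ R_L · ε/(1−ε) = 40.8 kΩ × 0.0380/0.9620 = 1.61 kΩ.

R_th ≤ 1.61 kΩ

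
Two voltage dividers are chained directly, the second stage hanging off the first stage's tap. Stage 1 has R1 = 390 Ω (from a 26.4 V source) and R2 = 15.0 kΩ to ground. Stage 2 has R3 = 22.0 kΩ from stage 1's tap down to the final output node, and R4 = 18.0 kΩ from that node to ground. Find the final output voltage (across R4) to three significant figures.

V_out ≈ 11.5 V

Stage 2 presents R3+R4 = 40000 Ω as a load on stage 1's tap.
Stage 1's lower leg becomes R2‖(R3+R4) = 10910 Ω, so V_mid = 26.4 × 10910/11300 = 25.49 V.
Stage 2 is itself unloaded: V_out = V_mid × R4/(R3+R4) = 25.49 × 18000/40000 = 11.5 V.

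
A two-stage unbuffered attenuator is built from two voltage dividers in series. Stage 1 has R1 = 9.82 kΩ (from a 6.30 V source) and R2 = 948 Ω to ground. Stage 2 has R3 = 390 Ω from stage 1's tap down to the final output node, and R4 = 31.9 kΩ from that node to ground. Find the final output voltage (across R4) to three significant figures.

Stage 2 presents R3+R4 = 32290 Ω as a load on stage 1's tap.
Stage 1's lower leg becomes R2‖(R3+R4) = 921.0 Ω, so V_mid = 6.30 × 921.0/10740 = 0.5402 V.
Stage 2 is itself unloaded: V_out = V_mid × R4/(R3+R4) = 0.5402 × 31900/32290 = 0.534 V.

V_out ≈ 0.534 V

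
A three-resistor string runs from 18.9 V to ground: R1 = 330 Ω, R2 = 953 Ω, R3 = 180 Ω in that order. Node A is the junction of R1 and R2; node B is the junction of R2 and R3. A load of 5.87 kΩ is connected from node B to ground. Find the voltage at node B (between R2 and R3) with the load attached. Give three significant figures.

At node B, R3 is in parallel with the load: R3‖R_L = 174.6 Ω.
Below node A the resistance is R2 + (R3‖R_L) = 1128 Ω, so V_A = 18.9 × 1128/1458 = 14.62 V.
Then V_B = V_A × (R3‖R_L)/(R2 + R3‖R_L) = 14.62 × 174.6/1128 = 2.26 V.

V ≈ 2.26 V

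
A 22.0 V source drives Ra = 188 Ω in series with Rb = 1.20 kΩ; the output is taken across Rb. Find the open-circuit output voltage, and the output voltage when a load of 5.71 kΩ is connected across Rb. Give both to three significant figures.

Unloaded: 19.0 V; loaded: 18.5 V

Open-circuit: V = 22.0 × 1200/(188 + 1200) = 19.0 V.
With the load, Rb becomes Rb‖R_L = 991.6 Ω, so V = 22.0 × 991.6/1180 = 18.5 V.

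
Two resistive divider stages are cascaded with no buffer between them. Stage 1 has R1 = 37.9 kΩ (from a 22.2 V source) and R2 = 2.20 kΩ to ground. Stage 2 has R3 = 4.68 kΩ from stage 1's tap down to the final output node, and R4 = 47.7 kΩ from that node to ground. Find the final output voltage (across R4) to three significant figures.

V_out ≈ 1.07 V

Stage 2 presents R3+R4 = 52.38 kΩ as a load on stage 1's tap.
Stage 1's lower leg becomes R2‖(R3+R4) = 2.111 kΩ, so V_mid = 22.2 × 2.111/40.01 = 1.171 V.
Stage 2 is itself unloaded: V_out = V_mid × R4/(R3+R4) = 1.171 × 47.7/52.38 = 1.07 V.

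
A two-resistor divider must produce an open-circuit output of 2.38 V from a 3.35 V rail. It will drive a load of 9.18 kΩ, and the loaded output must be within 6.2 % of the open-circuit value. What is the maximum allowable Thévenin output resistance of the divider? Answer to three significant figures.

Loading drop = R_th/(R_th + R_L) ≤ 0.0620, so R_th ≤ R_L · ε/(1−ε) = 9.18 kΩ × 0.0620/0.9380 = 607 Ω.

R_th ≤ 607 Ω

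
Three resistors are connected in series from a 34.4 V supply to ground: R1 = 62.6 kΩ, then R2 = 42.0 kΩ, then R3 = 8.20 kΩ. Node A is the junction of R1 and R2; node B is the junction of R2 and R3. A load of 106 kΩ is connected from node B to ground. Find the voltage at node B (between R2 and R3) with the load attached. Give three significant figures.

At node B, R3 is in parallel with the load: R3‖R_L = 7.611 kΩ.
Below node A the resistance is R2 + (R3‖R_L) = 49.61 kΩ, so V_A = 34.4 × 49.61/112.2 = 15.21 V.
Then V_B = V_A × (R3‖R_L)/(R2 + R3‖R_L) = 15.21 × 7.611/49.61 = 2.33 V.

V ≈ 2.33 V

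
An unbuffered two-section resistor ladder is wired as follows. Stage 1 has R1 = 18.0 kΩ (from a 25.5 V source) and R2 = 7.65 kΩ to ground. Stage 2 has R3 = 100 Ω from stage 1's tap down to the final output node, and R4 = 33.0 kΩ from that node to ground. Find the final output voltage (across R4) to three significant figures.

Stage 2 presents R3+R4 = 33100 Ω as a load on stage 1's tap.
Stage 1's lower leg becomes R2‖(R3+R4) = 6214 Ω, so V_mid = 25.5 × 6214/24210 = 6.544 V.
Stage 2 is itself unloaded: V_out = V_mid × R4/(R3+R4) = 6.544 × 33000/33100 = 6.52 V.

V_out ≈ 6.52 V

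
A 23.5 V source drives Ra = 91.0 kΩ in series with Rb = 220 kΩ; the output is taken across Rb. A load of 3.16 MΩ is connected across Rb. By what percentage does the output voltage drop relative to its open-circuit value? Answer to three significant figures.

2.00 %

The divider's output (Thévenin) resistance is Ra‖Rb = 64.37 kΩ.
Fractional drop under load = R_th/(R_th + R_L) = 64.37 / (64.37 + 3160) = 0.01996.
So the output falls by 2.00 %.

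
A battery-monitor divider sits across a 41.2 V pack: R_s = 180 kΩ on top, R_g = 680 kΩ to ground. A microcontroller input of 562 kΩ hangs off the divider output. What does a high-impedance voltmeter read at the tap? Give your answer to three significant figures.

The load sits in parallel with R_g: R_g‖R_L = (680 × 562) / (680 + 562) = 307.7 kΩ.
V_out = 41.2 × 307.7 / (180 + 307.7) = 41.2 × 307.7/487.7 = 26.0 V.

V_out ≈ 26.0 V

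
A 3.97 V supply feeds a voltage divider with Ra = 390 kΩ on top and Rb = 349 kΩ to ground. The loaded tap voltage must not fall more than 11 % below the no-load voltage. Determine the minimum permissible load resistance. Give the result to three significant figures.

Output resistance R_th = Ra‖Rb = (390 × 349)/739.0 = 184.2 kΩ.
The fractional drop is R_th/(R_th + R_L); requiring this ≤ 0.110 gives R_L ≥ R_th(1/0.110 − 1) = 184.2 × 8.091 = 1.49 MΩ.

R_L(min) ≈ 1.49 MΩ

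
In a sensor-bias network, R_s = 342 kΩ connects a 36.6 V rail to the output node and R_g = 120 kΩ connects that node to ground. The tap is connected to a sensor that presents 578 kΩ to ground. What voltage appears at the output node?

V_out ≈ 8.24 V

The load sits in parallel with R_g: R_g‖R_L = (120 × 578) / (120 + 578) = 99.37 kΩ.
V_out = 36.6 × 99.37 / (342 + 99.37) = 36.6 × 99.37/441.4 = 8.24 V.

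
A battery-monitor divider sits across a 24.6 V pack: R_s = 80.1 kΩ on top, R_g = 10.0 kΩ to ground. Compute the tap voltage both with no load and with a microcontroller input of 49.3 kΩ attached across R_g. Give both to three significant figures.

Open-circuit: V = 24.6 × 10.0/(80.1 + 10.0) = 2.73 V.
With the load, R_g becomes R_g‖R_L = 8.314 kΩ, so V = 24.6 × 8.314/88.41 = 2.31 V.

Unloaded: 2.73 V; loaded: 2.31 V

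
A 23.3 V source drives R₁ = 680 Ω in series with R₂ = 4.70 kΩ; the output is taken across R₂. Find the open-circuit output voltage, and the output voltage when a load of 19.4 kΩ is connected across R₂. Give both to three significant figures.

Unloaded: 20.4 V; loaded: 19.8 V

Open-circuit: V = 23.3 × 4700/(680 + 4700) = 20.4 V.
With the load, R₂ becomes R₂‖R_L = 3783 Ω, so V = 23.3 × 3783/4463 = 19.8 V.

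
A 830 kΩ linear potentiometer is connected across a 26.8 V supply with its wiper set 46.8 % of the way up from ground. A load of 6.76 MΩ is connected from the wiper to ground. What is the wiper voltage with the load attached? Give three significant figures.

The wiper splits the pot into (1−α)R = 441.6 kΩ above and αR = 388.4 kΩ below.
Lower section ‖ load = 367.3 kΩ.
V_wiper = 26.8 × 367.3/(441.6 + 367.3) = 12.2 V.

V ≈ 12.2 V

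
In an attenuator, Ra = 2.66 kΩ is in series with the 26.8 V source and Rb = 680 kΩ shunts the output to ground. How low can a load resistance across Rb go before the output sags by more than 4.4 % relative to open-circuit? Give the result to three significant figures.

Output resistance R_th = Ra‖Rb = (2.66 × 680)/682.7 = 2.650 kΩ.
The fractional drop is R_th/(R_th + R_L); requiring this ≤ 0.0440 gives R_L ≥ R_th(1/0.0440 − 1) = 2.650 × 21.73 = 57.6 kΩ.

R_L(min) ≈ 57.6 kΩ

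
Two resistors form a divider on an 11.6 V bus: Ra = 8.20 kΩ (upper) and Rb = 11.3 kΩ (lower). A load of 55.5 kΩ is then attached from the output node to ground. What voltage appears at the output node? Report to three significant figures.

The load sits in parallel with Rb: Rb‖R_L = (11.3 × 55.5) / (11.3 + 55.5) = 9.388 kΩ.
V_out = 11.6 × 9.388 / (8.20 + 9.388) = 11.6 × 9.388/17.59 = 6.19 V.
(Unloaded it would have been 6.72 V.)

V_out ≈ 6.19 V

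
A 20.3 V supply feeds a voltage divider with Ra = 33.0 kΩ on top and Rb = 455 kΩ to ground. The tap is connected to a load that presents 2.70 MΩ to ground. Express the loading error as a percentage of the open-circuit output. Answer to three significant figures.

1.13 %

The divider's output (Thévenin) resistance is Ra‖Rb = 30.77 kΩ.
Fractional drop under load = R_th/(R_th + R_L) = 30.77 / (30.77 + 2700) = 0.01127.
So the output falls by 1.13 %.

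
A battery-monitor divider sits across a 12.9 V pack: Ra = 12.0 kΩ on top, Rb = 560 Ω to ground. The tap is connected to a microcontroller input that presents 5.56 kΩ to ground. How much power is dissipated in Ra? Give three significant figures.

P ≈ 12.8 mW

Total resistance from the source is Ra + (Rb‖R_L) = 12510 Ω, so I = 12.9/12510 Ω = 1.031 mA.
P = I²·Ra = (1.031 mA)² × 12.0 kΩ = 12.8 mW.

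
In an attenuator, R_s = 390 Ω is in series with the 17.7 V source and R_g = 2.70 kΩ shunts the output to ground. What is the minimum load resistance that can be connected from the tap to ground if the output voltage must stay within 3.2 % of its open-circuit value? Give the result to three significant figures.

R_L(min) ≈ 10.3 kΩ

Output resistance R_th = R_s‖R_g = (390 × 2700)/3090 = 340.8 Ω.
The fractional drop is R_th/(R_th + R_L); requiring this ≤ 0.0320 gives R_L ≥ R_th(1/0.0320 − 1) = 340.8 × 30.25 = 10.3 kΩ.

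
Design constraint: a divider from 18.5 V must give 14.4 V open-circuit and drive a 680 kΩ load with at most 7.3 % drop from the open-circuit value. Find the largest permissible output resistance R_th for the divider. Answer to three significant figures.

Loading drop = R_th/(R_th + R_L) ≤ 0.0730, so R_th ≤ R_L · ε/(1−ε) = 680 kΩ × 0.0730/0.9270 = 53.5 kΩ.

R_th ≤ 53.5 kΩ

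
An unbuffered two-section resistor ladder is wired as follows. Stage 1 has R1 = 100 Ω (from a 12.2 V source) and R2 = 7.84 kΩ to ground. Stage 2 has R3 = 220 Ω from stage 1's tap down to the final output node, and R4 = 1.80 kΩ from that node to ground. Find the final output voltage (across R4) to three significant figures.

V_out ≈ 10.2 V

Stage 2 presents R3+R4 = 2020 Ω as a load on stage 1's tap.
Stage 1's lower leg becomes R2‖(R3+R4) = 1606 Ω, so V_mid = 12.2 × 1606/1706 = 11.48 V.
Stage 2 is itself unloaded: V_out = V_mid × R4/(R3+R4) = 11.48 × 1800/2020 = 10.2 V.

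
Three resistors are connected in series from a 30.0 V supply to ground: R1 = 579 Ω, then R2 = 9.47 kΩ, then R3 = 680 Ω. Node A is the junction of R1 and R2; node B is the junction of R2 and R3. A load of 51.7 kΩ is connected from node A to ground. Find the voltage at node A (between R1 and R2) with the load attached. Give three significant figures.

Below node A the series string R2+R3 = 10150 Ω sits in parallel with the 51700 Ω load: 8484 Ω.
V_A = 30.0 × 8484/(579 + 8484) = 28.1 V.

V ≈ 28.1 V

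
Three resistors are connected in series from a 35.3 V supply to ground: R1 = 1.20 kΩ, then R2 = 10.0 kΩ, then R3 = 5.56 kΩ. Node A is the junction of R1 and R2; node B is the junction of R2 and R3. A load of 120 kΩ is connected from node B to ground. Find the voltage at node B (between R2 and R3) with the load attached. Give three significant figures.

At node B, R3 is in parallel with the load: R3‖R_L = 5.314 kΩ.
Below node A the resistance is R2 + (R3‖R_L) = 15.31 kΩ, so V_A = 35.3 × 15.31/16.51 = 32.73 V.
Then V_B = V_A × (R3‖R_L)/(R2 + R3‖R_L) = 32.73 × 5.314/15.31 = 11.4 V.

V ≈ 11.4 V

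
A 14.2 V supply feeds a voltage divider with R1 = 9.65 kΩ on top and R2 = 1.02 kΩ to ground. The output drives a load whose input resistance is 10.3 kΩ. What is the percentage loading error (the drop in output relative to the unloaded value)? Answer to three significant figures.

8.22 %

The divider's output (Thévenin) resistance is R1‖R2 = 0.9225 kΩ.
Fractional drop under load = R_th/(R_th + R_L) = 0.9225 / (0.9225 + 10.3) = 0.08220.
So the output falls by 8.22 %.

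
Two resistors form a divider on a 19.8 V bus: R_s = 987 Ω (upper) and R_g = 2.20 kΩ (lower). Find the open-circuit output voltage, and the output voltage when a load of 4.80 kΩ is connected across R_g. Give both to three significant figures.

Open-circuit: V = 19.8 × 2200/(987 + 2200) = 13.7 V.
With the load, R_g becomes R_g‖R_L = 1509 Ω, so V = 19.8 × 1509/2496 = 12.0 V.

Unloaded: 13.7 V; loaded: 12.0 V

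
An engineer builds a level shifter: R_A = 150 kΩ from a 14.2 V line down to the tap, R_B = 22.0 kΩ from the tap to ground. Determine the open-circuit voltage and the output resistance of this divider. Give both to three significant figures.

V_th = 1.82 V, R_th = 19.2 kΩ

V_th is the open-circuit tap voltage: 14.2 × 22.0/(150 + 22.0) = 1.82 V.
With the supply zeroed, R_A and R_B appear in parallel from the tap: R_th = R_A‖R_B = (150 × 22.0)/172.0 = 19.2 kΩ.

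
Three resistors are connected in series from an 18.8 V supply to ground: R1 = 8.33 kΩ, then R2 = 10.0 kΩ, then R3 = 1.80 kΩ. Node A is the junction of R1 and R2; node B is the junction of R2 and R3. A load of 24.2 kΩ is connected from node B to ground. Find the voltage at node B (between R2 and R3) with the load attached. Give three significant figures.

V ≈ 1.57 V

At node B, R3 is in parallel with the load: R3‖R_L = 1.675 kΩ.
Below node A the resistance is R2 + (R3‖R_L) = 11.68 kΩ, so V_A = 18.8 × 11.68/20.01 = 10.97 V.
Then V_B = V_A × (R3‖R_L)/(R2 + R3‖R_L) = 10.97 × 1.675/11.68 = 1.57 V.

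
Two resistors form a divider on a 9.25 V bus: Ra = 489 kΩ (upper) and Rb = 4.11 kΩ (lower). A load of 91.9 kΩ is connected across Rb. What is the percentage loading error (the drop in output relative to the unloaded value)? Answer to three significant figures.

The divider's output (Thévenin) resistance is Ra‖Rb = 4.076 kΩ.
Fractional drop under load = R_th/(R_th + R_L) = 4.076 / (4.076 + 91.9) = 0.04247.
So the output falls by 4.25 %.

4.25 %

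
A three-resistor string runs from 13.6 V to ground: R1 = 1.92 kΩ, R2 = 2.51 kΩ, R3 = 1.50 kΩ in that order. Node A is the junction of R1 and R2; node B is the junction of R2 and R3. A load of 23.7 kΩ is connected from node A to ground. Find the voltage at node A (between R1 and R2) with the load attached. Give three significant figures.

Below node A the series string R2+R3 = 4.010 kΩ sits in parallel with the 23.7 kΩ load: 3.430 kΩ.
V_A = 13.6 × 3.430/(1.92 + 3.430) = 8.72 V.

V ≈ 8.72 V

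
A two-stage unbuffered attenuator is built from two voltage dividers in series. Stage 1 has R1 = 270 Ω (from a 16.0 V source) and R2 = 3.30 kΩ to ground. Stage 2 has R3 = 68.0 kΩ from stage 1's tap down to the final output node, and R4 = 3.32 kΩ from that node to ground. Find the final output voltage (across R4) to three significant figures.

V_out ≈ 0.686 V

Stage 2 presents R3+R4 = 71320 Ω as a load on stage 1's tap.
Stage 1's lower leg becomes R2‖(R3+R4) = 3154 Ω, so V_mid = 16.0 × 3154/3424 = 14.74 V.
Stage 2 is itself unloaded: V_out = V_mid × R4/(R3+R4) = 14.74 × 3320/71320 = 0.686 V.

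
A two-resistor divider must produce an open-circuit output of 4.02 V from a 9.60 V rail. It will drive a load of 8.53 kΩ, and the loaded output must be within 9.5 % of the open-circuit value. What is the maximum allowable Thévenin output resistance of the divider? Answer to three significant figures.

Loading drop = R_th/(R_th + R_L) ≤ 0.0950, so R_th ≤ R_L · ε/(1−ε) = 8.53 kΩ × 0.0950/0.9050 = 895 Ω.
(Any R1, R2 with R2/(R1+R2) = 0.419 and R1‖R2 ≤ 895 Ω will meet the spec.)

R_th ≤ 895 Ω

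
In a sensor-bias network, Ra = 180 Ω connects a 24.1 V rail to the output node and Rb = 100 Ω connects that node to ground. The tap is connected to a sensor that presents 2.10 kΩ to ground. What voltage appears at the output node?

V_out ≈ 8.35 V

The load sits in parallel with Rb: Rb‖R_L = (100 × 2100) / (100 + 2100) = 95.45 Ω.
V_out = 24.1 × 95.45 / (180 + 95.45) = 24.1 × 95.45/275.5 = 8.35 V.
(Unloaded it would have been 8.61 V.)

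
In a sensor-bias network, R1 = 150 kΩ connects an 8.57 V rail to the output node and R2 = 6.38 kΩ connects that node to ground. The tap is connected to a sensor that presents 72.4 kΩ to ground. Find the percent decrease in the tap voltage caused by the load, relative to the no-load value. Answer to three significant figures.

7.79 %

The divider's output (Thévenin) resistance is R1‖R2 = 6.120 kΩ.
Fractional drop under load = R_th/(R_th + R_L) = 6.120 / (6.120 + 72.4) = 0.07794.
So the output falls by 7.79 %.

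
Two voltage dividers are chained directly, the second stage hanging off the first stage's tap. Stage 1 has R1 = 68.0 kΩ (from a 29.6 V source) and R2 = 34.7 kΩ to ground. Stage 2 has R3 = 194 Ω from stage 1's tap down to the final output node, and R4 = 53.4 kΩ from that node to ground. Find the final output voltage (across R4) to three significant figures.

Stage 2 presents R3+R4 = 53590 Ω as a load on stage 1's tap.
Stage 1's lower leg becomes R2‖(R3+R4) = 21060 Ω, so V_mid = 29.6 × 21060/89060 = 7.000 V.
Stage 2 is itself unloaded: V_out = V_mid × R4/(R3+R4) = 7.000 × 53400/53590 = 6.97 V.

V_out ≈ 6.97 V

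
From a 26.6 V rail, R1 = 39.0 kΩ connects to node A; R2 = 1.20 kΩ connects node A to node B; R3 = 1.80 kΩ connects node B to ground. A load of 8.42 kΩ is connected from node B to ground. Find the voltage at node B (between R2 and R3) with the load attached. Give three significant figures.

At node B, R3 is in parallel with the load: R3‖R_L = 1.483 kΩ.
Below node A the resistance is R2 + (R3‖R_L) = 2.683 kΩ, so V_A = 26.6 × 2.683/41.68 = 1.712 V.
Then V_B = V_A × (R3‖R_L)/(R2 + R3‖R_L) = 1.712 × 1.483/2.683 = 0.946 V.

V ≈ 0.946 V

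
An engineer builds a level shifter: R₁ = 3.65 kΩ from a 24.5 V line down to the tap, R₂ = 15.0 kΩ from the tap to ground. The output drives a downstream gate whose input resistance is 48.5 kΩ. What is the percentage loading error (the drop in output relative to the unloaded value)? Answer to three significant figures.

5.71 %

The divider's output (Thévenin) resistance is R₁‖R₂ = 2.936 kΩ.
Fractional drop under load = R_th/(R_th + R_L) = 2.936 / (2.936 + 48.5) = 0.05707.
So the output falls by 5.71 %.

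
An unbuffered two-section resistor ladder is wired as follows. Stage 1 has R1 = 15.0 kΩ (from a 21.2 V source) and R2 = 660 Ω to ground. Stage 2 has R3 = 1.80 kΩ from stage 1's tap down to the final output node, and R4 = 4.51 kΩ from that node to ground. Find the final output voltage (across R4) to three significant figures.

V_out ≈ 0.580 V

Stage 2 presents R3+R4 = 6310 Ω as a load on stage 1's tap.
Stage 1's lower leg becomes R2‖(R3+R4) = 597.5 Ω, so V_mid = 21.2 × 597.5/15600 = 0.8121 V.
Stage 2 is itself unloaded: V_out = V_mid × R4/(R3+R4) = 0.8121 × 4510/6310 = 0.580 V.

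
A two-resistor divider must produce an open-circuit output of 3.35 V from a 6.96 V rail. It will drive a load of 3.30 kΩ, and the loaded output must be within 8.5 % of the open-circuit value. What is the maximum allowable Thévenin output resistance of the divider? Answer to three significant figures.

R_th ≤ 307 Ω

Loading drop = R_th/(R_th + R_L) ≤ 0.0850, so R_th ≤ R_L · ε/(1−ε) = 3.30 kΩ × 0.0850/0.9150 = 307 Ω.
(Any R1, R2 with R2/(R1+R2) = 0.481 and R1‖R2 ≤ 307 Ω will meet the spec.)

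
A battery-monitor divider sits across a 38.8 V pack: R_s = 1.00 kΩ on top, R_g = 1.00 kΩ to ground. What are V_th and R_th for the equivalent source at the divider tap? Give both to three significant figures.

V_th is the open-circuit tap voltage: 38.8 × 1.00/(1.00 + 1.00) = 19.4 V.
With the supply zeroed, R_s and R_g appear in parallel from the tap: R_th = R_s‖R_g = (1.00 × 1.00)/2.000 = 500 Ω.

V_th = 19.4 V, R_th = 500 Ω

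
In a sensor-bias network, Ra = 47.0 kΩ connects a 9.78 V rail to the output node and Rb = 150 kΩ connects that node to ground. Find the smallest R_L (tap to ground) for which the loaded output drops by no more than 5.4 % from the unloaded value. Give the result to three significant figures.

R_L(min) ≈ 627 kΩ

Output resistance R_th = Ra‖Rb = (47.0 × 150)/197.0 = 35.79 kΩ.
The fractional drop is R_th/(R_th + R_L); requiring this ≤ 0.0540 gives R_L ≥ R_th(1/0.0540 − 1) = 35.79 × 17.52 = 627 kΩ.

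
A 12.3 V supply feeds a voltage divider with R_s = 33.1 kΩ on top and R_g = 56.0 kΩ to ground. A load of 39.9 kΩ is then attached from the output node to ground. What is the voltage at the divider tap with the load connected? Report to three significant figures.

The load sits in parallel with R_g: R_g‖R_L = (56.0 × 39.9) / (56.0 + 39.9) = 23.30 kΩ.
V_out = 12.3 × 23.30 / (33.1 + 23.30) = 12.3 × 23.30/56.40 = 5.08 V.

V_out ≈ 5.08 V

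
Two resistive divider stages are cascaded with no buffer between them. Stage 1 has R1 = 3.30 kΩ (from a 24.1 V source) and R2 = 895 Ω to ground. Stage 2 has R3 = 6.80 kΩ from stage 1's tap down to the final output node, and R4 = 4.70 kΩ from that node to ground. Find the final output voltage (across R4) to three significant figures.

V_out ≈ 1.98 V

Stage 2 presents R3+R4 = 11500 Ω as a load on stage 1's tap.
Stage 1's lower leg becomes R2‖(R3+R4) = 830.4 Ω, so V_mid = 24.1 × 830.4/4130 = 4.845 V.
Stage 2 is itself unloaded: V_out = V_mid × R4/(R3+R4) = 4.845 × 4700/11500 = 1.98 V.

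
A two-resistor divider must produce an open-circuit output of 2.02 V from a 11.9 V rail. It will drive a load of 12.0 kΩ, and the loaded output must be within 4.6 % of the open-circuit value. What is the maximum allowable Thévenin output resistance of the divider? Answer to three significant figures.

Loading drop = R_th/(R_th + R_L) ≤ 0.0460, so R_th ≤ R_L · ε/(1−ε) = 12.0 kΩ × 0.0460/0.9540 = 579 Ω.
(Any R1, R2 with R2/(R1+R2) = 0.170 and R1‖R2 ≤ 579 Ω will meet the spec.)

R_th ≤ 579 Ω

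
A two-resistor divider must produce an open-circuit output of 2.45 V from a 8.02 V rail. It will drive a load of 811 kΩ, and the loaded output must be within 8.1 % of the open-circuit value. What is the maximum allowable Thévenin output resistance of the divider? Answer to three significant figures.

Loading drop = R_th/(R_th + R_L) ≤ 0.0810, so R_th ≤ R_L · ε/(1−ε) = 811 kΩ × 0.0810/0.9190 = 71.5 kΩ.
(Any R1, R2 with R2/(R1+R2) = 0.305 and R1‖R2 ≤ 71.5 kΩ will meet the spec.)

R_th ≤ 71.5 kΩ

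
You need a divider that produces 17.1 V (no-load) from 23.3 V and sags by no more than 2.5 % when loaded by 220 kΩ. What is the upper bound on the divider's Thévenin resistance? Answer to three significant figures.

Loading drop = R_th/(R_th + R_L) ≤ 0.0250, so R_th ≤ R_L · ε/(1−ε) = 220 kΩ × 0.0250/0.9750 = 5.64 kΩ.
(Any R1, R2 with R2/(R1+R2) = 0.734 and R1‖R2 ≤ 5.64 kΩ will meet the spec.)

R_th ≤ 5.64 kΩ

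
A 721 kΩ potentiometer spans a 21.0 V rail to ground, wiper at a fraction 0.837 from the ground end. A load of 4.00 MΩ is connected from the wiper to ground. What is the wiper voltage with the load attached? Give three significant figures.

The wiper splits the pot into (1−α)R = 117.5 kΩ above and αR = 603.5 kΩ below.
Lower section ‖ load = 524.4 kΩ.
V_wiper = 21.0 × 524.4/(117.5 + 524.4) = 17.2 V.

V ≈ 17.2 V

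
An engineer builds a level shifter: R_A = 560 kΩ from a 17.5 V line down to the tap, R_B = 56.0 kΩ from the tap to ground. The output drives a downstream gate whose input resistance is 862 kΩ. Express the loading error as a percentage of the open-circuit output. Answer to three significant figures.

5.58 %

The divider's output (Thévenin) resistance is R_A‖R_B = 50.91 kΩ.
Fractional drop under load = R_th/(R_th + R_L) = 50.91 / (50.91 + 862) = 0.05577.
So the output falls by 5.58 %.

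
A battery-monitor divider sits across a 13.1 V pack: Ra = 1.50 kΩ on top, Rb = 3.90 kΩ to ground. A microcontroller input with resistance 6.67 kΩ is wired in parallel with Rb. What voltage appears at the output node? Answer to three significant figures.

V_out ≈ 8.14 V

The load sits in parallel with Rb: Rb‖R_L = (3.90 × 6.67) / (3.90 + 6.67) = 2.461 kΩ.
V_out = 13.1 × 2.461 / (1.50 + 2.461) = 13.1 × 2.461/3.961 = 8.14 V.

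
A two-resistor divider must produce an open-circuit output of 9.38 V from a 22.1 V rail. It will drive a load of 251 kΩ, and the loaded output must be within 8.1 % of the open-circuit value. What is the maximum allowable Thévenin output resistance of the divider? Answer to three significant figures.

R_th ≤ 22.1 kΩ

Loading drop = R_th/(R_th + R_L) ≤ 0.0810, so R_th ≤ R_L · ε/(1−ε) = 251 kΩ × 0.0810/0.9190 = 22.1 kΩ.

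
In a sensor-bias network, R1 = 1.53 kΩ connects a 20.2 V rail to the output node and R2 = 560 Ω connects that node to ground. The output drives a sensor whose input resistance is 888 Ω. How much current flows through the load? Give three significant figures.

I_L ≈ 4.17 mA

R2‖R_L = 343.4 Ω; V_out = 20.2 × 343.4/1873 = 3.703 V.
I_L = V_out / R_L = 3.703 / 888 Ω = 4.17 mA.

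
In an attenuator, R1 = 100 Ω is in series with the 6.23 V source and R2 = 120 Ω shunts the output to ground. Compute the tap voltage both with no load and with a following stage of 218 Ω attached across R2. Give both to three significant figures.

Open-circuit: V = 6.23 × 120/(100 + 120) = 3.40 V.
With the load, R2 becomes R2‖R_L = 77.40 Ω, so V = 6.23 × 77.40/177.4 = 2.72 V.

Unloaded: 3.40 V; loaded: 2.72 V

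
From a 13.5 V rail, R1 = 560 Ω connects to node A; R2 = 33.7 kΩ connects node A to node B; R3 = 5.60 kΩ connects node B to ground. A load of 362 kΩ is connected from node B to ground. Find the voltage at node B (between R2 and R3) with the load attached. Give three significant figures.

At node B, R3 is in parallel with the load: R3‖R_L = 5515 Ω.
Below node A the resistance is R2 + (R3‖R_L) = 39210 Ω, so V_A = 13.5 × 39210/39770 = 13.31 V.
Then V_B = V_A × (R3‖R_L)/(R2 + R3‖R_L) = 13.31 × 5515/39210 = 1.87 V.

V ≈ 1.87 V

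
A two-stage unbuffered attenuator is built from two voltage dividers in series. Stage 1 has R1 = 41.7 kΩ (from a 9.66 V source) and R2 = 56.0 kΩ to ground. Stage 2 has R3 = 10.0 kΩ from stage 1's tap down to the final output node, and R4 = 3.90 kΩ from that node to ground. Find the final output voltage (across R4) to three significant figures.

V_out ≈ 0.571 V

Stage 2 presents R3+R4 = 13.90 kΩ as a load on stage 1's tap.
Stage 1's lower leg becomes R2‖(R3+R4) = 11.14 kΩ, so V_mid = 9.66 × 11.14/52.84 = 2.036 V.
Stage 2 is itself unloaded: V_out = V_mid × R4/(R3+R4) = 2.036 × 3.90/13.90 = 0.571 V.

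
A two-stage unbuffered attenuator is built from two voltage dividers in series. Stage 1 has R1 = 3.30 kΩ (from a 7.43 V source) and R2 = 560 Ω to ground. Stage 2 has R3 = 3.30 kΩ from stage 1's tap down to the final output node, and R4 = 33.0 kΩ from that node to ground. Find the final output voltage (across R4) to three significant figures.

Stage 2 presents R3+R4 = 36300 Ω as a load on stage 1's tap.
Stage 1's lower leg becomes R2‖(R3+R4) = 551.5 Ω, so V_mid = 7.43 × 551.5/3851 = 1.064 V.
Stage 2 is itself unloaded: V_out = V_mid × R4/(R3+R4) = 1.064 × 33000/36300 = 0.967 V.

V_out ≈ 0.967 V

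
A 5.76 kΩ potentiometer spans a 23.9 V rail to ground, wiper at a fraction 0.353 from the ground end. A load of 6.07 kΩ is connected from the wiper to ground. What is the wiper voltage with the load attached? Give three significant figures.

The wiper splits the pot into (1−α)R = 3.727 kΩ above and αR = 2.033 kΩ below.
Lower section ‖ load = 1.523 kΩ.
V_wiper = 23.9 × 1.523/(3.727 + 1.523) = 6.93 V.

V ≈ 6.93 V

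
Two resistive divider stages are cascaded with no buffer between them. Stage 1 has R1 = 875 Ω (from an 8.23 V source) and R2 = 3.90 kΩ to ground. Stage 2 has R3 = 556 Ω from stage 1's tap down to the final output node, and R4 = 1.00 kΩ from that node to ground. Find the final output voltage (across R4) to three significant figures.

V_out ≈ 2.96 V

Stage 2 presents R3+R4 = 1556 Ω as a load on stage 1's tap.
Stage 1's lower leg becomes R2‖(R3+R4) = 1112 Ω, so V_mid = 8.23 × 1112/1987 = 4.606 V.
Stage 2 is itself unloaded: V_out = V_mid × R4/(R3+R4) = 4.606 × 1000/1556 = 2.96 V.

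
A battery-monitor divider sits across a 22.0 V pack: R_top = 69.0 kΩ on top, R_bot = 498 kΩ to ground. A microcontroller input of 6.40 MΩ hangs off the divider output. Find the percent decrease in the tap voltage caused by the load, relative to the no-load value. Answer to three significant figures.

The divider's output (Thévenin) resistance is R_top‖R_bot = 60.60 kΩ.
Fractional drop under load = R_th/(R_th + R_L) = 60.60 / (60.60 + 6400) = 0.009380.
So the output falls by 0.938 %.

0.938 %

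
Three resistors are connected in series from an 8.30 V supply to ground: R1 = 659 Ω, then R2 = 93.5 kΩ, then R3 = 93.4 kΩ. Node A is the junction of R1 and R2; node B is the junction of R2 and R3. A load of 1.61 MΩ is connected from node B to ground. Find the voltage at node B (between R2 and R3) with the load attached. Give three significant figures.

V ≈ 4.02 V

At node B, R3 is in parallel with the load: R3‖R_L = 88280 Ω.
Below node A the resistance is R2 + (R3‖R_L) = 181800 Ω, so V_A = 8.30 × 181800/182400 = 8.270 V.
Then V_B = V_A × (R3‖R_L)/(R2 + R3‖R_L) = 8.270 × 88280/181800 = 4.02 V.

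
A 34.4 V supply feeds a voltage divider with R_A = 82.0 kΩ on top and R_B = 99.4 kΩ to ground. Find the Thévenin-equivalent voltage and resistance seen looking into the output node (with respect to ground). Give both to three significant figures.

V_th is the open-circuit tap voltage: 34.4 × 99.4/(82.0 + 99.4) = 18.8 V.
With the supply zeroed, R_A and R_B appear in parallel from the tap: R_th = R_A‖R_B = (82.0 × 99.4)/181.4 = 44.9 kΩ.

V_th = 18.8 V, R_th = 44.9 kΩ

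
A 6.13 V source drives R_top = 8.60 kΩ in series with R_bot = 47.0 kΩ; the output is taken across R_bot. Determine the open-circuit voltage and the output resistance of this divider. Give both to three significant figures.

V_th is the open-circuit tap voltage: 6.13 × 47.0/(8.60 + 47.0) = 5.18 V.
With the supply zeroed, R_top and R_bot appear in parallel from the tap: R_th = R_top‖R_bot = (8.60 × 47.0)/55.60 = 7.27 kΩ.

V_th = 5.18 V, R_th = 7.27 kΩ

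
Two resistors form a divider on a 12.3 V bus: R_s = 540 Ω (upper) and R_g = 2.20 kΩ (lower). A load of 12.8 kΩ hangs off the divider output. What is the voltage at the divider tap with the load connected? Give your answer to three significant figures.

The load sits in parallel with R_g: R_g‖R_L = (2200 × 12800) / (2200 + 12800) = 1877 Ω.
V_out = 12.3 × 1877 / (540 + 1877) = 12.3 × 1877/2417 = 9.55 V.

V_out ≈ 9.55 V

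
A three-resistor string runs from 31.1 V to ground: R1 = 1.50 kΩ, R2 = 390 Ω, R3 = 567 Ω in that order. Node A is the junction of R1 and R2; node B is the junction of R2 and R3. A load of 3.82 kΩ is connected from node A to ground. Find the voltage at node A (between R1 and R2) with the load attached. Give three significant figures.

Below node A the series string R2+R3 = 957.0 Ω sits in parallel with the 3820 Ω load: 765.3 Ω.
V_A = 31.1 × 765.3/(1500 + 765.3) = 10.5 V.

V ≈ 10.5 V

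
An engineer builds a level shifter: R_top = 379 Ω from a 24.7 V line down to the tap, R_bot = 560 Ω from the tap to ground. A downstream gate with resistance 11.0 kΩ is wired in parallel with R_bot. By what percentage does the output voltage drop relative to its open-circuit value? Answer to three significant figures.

The divider's output (Thévenin) resistance is R_top‖R_bot = 226.0 Ω.
Fractional drop under load = R_th/(R_th + R_L) = 226.0 / (226.0 + 11000) = 0.02013.
So the output falls by 2.01 %.

2.01 %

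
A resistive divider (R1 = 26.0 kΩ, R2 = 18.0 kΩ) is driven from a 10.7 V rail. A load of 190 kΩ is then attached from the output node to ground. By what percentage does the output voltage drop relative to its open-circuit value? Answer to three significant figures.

5.30 %

The divider's output (Thévenin) resistance is R1‖R2 = 10.64 kΩ.
Fractional drop under load = R_th/(R_th + R_L) = 10.64 / (10.64 + 190) = 0.05301.
So the output falls by 5.30 %.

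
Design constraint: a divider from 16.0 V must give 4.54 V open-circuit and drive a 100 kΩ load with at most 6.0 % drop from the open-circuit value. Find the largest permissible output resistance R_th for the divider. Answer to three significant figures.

Loading drop = R_th/(R_th + R_L) ≤ 0.0600, so R_th ≤ R_L · ε/(1−ε) = 100 kΩ × 0.0600/0.9400 = 6.38 kΩ.

R_th ≤ 6.38 kΩ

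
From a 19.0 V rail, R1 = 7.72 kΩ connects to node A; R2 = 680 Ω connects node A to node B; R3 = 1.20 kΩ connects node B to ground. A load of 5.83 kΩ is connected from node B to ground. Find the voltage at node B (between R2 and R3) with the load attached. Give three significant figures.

At node B, R3 is in parallel with the load: R3‖R_L = 995.2 Ω.
Below node A the resistance is R2 + (R3‖R_L) = 1675 Ω, so V_A = 19.0 × 1675/9395 = 3.388 V.
Then V_B = V_A × (R3‖R_L)/(R2 + R3‖R_L) = 3.388 × 995.2/1675 = 2.01 V.

V ≈ 2.01 V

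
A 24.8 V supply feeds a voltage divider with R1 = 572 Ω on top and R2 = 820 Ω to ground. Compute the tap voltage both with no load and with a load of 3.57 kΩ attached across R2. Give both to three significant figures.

Unloaded: 14.6 V; loaded: 13.3 V

Open-circuit: V = 24.8 × 820/(572 + 820) = 14.6 V.
With the load, R2 becomes R2‖R_L = 666.8 Ω, so V = 24.8 × 666.8/1239 = 13.3 V.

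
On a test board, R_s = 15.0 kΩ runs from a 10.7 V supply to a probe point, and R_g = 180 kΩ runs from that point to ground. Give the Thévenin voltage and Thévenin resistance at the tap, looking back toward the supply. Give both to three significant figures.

V_th = 9.88 V, R_th = 13.8 kΩ

V_th is the open-circuit tap voltage: 10.7 × 180/(15.0 + 180) = 9.88 V.
With the supply zeroed, R_s and R_g appear in parallel from the tap: R_th = R_s‖R_g = (15.0 × 180)/195.0 = 13.8 kΩ.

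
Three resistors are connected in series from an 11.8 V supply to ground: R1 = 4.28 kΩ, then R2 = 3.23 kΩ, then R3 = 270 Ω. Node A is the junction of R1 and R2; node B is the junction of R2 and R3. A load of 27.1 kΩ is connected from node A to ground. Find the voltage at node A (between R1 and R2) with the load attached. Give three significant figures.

Below node A the series string R2+R3 = 3500 Ω sits in parallel with the 27100 Ω load: 3100 Ω.
V_A = 11.8 × 3100/(4280 + 3100) = 4.96 V.

V ≈ 4.96 V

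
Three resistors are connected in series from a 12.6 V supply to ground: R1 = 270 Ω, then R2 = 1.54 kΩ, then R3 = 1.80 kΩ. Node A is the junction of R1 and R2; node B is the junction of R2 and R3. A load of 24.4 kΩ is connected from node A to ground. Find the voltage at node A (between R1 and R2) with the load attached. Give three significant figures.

Below node A the series string R2+R3 = 3340 Ω sits in parallel with the 24400 Ω load: 2938 Ω.
V_A = 12.6 × 2938/(270 + 2938) = 11.5 V.

V ≈ 11.5 V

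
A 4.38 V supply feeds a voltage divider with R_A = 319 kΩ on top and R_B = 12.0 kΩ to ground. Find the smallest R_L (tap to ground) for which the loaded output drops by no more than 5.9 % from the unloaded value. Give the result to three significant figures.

Output resistance R_th = R_A‖R_B = (319 × 12.0)/331.0 = 11.56 kΩ.
The fractional drop is R_th/(R_th + R_L); requiring this ≤ 0.0590 gives R_L ≥ R_th(1/0.0590 − 1) = 11.56 × 15.95 = 184 kΩ.

R_L(min) ≈ 184 kΩ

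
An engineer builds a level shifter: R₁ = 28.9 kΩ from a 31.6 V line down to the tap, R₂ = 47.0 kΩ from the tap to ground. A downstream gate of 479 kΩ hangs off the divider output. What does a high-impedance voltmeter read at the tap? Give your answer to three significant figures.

V_out ≈ 18.9 V

The load sits in parallel with R₂: R₂‖R_L = (47.0 × 479) / (47.0 + 479) = 42.80 kΩ.
V_out = 31.6 × 42.80 / (28.9 + 42.80) = 31.6 × 42.80/71.70 = 18.9 V.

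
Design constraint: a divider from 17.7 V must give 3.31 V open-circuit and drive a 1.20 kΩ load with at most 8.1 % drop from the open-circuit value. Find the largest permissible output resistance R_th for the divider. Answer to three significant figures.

Loading drop = R_th/(R_th + R_L) ≤ 0.0810, so R_th ≤ R_L · ε/(1−ε) = 1.20 kΩ × 0.0810/0.9190 = 106 Ω.
(Any R1, R2 with R2/(R1+R2) = 0.187 and R1‖R2 ≤ 106 Ω will meet the spec.)

R_th ≤ 106 Ω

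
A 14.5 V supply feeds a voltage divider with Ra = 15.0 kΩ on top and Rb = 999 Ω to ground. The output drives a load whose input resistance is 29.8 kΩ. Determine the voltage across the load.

V_out ≈ 0.878 V

The load sits in parallel with Rb: Rb‖R_L = (999 × 29800) / (999 + 29800) = 966.6 Ω.
V_out = 14.5 × 966.6 / (15000 + 966.6) = 14.5 × 966.6/15970 = 0.878 V.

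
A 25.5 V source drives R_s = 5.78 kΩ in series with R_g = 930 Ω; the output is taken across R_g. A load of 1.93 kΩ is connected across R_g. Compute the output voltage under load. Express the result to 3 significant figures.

The load sits in parallel with R_g: R_g‖R_L = (930 × 1930) / (930 + 1930) = 627.6 Ω.
V_out = 25.5 × 627.6 / (5780 + 627.6) = 25.5 × 627.6/6408 = 2.50 V.
(Unloaded it would have been 3.53 V.)

V_out ≈ 2.50 V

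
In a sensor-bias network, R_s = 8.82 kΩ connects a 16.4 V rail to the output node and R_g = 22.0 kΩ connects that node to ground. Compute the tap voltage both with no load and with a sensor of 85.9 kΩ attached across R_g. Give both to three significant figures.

Open-circuit: V = 16.4 × 22.0/(8.82 + 22.0) = 11.7 V.
With the load, R_g becomes R_g‖R_L = 17.51 kΩ, so V = 16.4 × 17.51/26.33 = 10.9 V.

Unloaded: 11.7 V; loaded: 10.9 V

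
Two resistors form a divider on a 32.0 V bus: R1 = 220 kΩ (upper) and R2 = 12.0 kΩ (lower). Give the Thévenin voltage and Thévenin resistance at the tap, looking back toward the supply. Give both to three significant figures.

V_th = 1.66 V, R_th = 11.4 kΩ

V_th is the open-circuit tap voltage: 32.0 × 12.0/(220 + 12.0) = 1.66 V.
With the supply zeroed, R1 and R2 appear in parallel from the tap: R_th = R1‖R2 = (220 × 12.0)/232.0 = 11.4 kΩ.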